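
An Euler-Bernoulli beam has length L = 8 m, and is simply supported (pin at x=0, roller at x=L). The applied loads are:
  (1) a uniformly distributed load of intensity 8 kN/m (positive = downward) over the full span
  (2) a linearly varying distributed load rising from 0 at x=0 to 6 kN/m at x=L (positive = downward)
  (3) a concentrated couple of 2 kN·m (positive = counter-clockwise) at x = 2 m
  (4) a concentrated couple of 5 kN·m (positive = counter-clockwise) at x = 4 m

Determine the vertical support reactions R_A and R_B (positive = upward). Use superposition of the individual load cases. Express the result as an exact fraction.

Load 1 — uniform load w=8 kN/m over full span:
  R_A = wL/2 = 8·8/2 = 32 kN
  R_B = wL/2 = 8·8/2 = 32 kN
Load 2 — triangular load w₀=6 kN/m (0→w₀ over full span):
  R_A = w₀L/6 = 6·8/6 = 8 kN
  R_B = w₀L/3 = 6·8/3 = 16 kN
Load 3 — applied couple M₀=2 kN·m at a=2 m (b=L-a=6):
  R_A = M₀/L = 2/8 = 1/4 kN
  R_B = -M₀/L = -2/8 = -1/4 kN
Load 4 — applied couple M₀=5 kN·m at a=4 m (b=L-a=4):
  R_A = M₀/L = 5/8 kN
  R_B = -M₀/L = -5/8 kN
Superposition: R_A = 327/8 kN, R_B = 377/8 kN

R_A = 327/8 kN, R_B = 377/8 kN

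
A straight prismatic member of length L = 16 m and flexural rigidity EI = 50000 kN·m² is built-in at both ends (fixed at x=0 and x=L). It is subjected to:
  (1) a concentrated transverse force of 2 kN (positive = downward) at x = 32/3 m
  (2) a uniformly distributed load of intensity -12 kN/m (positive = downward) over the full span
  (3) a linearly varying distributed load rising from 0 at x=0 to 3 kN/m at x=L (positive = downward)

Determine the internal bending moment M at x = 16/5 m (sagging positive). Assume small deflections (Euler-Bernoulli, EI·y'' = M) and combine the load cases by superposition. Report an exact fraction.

M(16/5) = 6688/1125 kN·m

Load 1 — point force P=2 kN at a=32/3 m (b=L-a=16/3):
  M_1 = Pb²(3a+b)x/L³ - Pab²/L²  [x≤a] = 2·(16/3)²·(3·(32/3)+(16/3))·(16/5)/16³ - 2·(32/3)·(16/3)²/16² = -32/45 kN·m
Load 2 — uniform load w=-12 kN/m over full span:
  M_2 = wLx/2 - wL²/12 - wx²/2 = (-12)·16·(16/5)/2 - (-12)·16²/12 - (-12)·(16/5)²/2 = 256/25 kN·m
Load 3 — triangular load w₀=3 kN/m (0→w₀ over full span):
  M_3 = 3w₀Lx/20 - w₀L²/30 - w₀x³/(6L) = 3·3·16·(16/5)/20 - 3·16²/30 - 3·(16/5)³/(6·16) = -448/125 kN·m
Superposition: M = Σ M_i = 6688/1125 kN·m ≈ 5.944889 kN·m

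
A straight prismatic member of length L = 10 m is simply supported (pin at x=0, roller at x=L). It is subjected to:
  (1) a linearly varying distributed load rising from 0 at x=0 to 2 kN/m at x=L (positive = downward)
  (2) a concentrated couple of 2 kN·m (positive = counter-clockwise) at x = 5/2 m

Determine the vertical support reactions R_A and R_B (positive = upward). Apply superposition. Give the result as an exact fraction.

Load 1 — triangular load w₀=2 kN/m (0→w₀ over full span):
  R_A = w₀L/6 = 2·10/6 = 10/3 kN
  R_B = w₀L/3 = 2·10/3 = 20/3 kN
Load 2 — applied couple M₀=2 kN·m at a=5/2 m (b=L-a=15/2):
  R_A = M₀/L = 2/10 = 1/5 kN
  R_B = -M₀/L = -2/10 = -1/5 kN
Superposition: R_A = 53/15 kN, R_B = 97/15 kN

R_A = 53/15 kN, R_B = 97/15 kN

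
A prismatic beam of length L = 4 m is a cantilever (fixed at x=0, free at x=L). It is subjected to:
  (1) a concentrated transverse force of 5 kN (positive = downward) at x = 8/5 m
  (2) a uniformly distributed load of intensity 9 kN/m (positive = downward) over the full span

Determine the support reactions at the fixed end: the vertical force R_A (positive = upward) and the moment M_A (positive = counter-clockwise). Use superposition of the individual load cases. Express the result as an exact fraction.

Load 1 — point force P=5 kN at a=8/5 m (b=L-a=12/5):
  R_A = P = 5 kN
  M_A = Pa = 5·(8/5) = 8 kN·m
Load 2 — uniform load w=9 kN/m over full span:
  R_A = wL = 9·4 = 36 kN
  M_A = wL²/2 = 9·4²/2 = 72 kN·m
Superposition: R_A = 41 kN, M_A = 80 kN·m

R_A = 41 kN, M_A = 80 kN·m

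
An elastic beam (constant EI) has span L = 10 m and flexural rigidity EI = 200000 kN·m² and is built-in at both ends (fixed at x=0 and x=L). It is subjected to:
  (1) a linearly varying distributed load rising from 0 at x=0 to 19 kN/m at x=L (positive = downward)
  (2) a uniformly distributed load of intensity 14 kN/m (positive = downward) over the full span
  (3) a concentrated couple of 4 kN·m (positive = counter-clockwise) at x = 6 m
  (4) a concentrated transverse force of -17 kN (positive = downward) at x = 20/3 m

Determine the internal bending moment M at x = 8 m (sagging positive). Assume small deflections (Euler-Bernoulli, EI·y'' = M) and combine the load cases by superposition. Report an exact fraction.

M(8) = -1052/375 kN·m

Load 1 — triangular load w₀=19 kN/m (0→w₀ over full span):
  M_1 = 3w₀Lx/20 - w₀L²/30 - w₀x³/(6L) = 3·19·10·8/20 - 19·10²/30 - 19·8³/(6·10) = 38/15 kN·m
Load 2 — uniform load w=14 kN/m over full span:
  M_2 = wLx/2 - wL²/12 - wx²/2 = 14·10·8/2 - 14·10²/12 - 14·8²/2 = -14/3 kN·m
Load 3 — applied couple M₀=4 kN·m at a=6 m (b=L-a=4):
  M_3 = R_Ax - M_A - M₀  [x>a] with R_A=72/125, M_A=32/25 = (72/125)·8 - (32/25) - 4 = -84/125 kN·m
Load 4 — point force P=-17 kN at a=20/3 m (b=L-a=10/3):
  M_4 = Pa²(a+3b)(L-x)/L³ - Pa²b/L²  [x>a] = (-17)·(20/3)²·((20/3)+3·(10/3))·(10-8)/10³ - (-17)·(20/3)²·(10/3)/10² = 0 kN·m
Superposition: M = Σ M_i = -1052/375 kN·m ≈ -2.805333 kN·m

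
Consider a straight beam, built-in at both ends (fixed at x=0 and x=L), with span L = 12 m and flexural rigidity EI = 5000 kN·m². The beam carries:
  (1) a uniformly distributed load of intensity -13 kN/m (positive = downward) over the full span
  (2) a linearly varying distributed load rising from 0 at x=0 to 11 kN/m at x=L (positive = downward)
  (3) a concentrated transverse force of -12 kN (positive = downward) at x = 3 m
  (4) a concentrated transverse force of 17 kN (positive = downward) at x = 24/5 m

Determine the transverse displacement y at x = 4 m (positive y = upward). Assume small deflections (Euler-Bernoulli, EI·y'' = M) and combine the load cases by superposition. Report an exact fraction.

y(4) = 38551/703125 m

Load 1 — uniform load w=-13 kN/m over full span:
  y_1 = -wx²(L-x)²/(24EI) = -(-13)·4²·(12-4)²/(24·5000) = 208/1875 m
Load 2 — triangular load w₀=11 kN/m (0→w₀ over full span):
  y_2 = -w₀x²(L-x)²(x+2L)/(120LEI) = -11·4²·(12-4)²·(4+2·12)/(120·12·5000) = -1232/28125 m
Load 3 — point force P=-12 kN at a=3 m (b=L-a=9):
  y_3 = -Pa²(L-x)²(3bL-(3b+a)(L-x))/(6L³EI)  [x>a] = -(-12)·3²·(12-4)²·(3·9·12-(3·9+3)·(12-4))/(6·12³·5000) = 7/625 m
Load 4 — point force P=17 kN at a=24/5 m (b=L-a=36/5):
  y_4 = -Pb²x²(3aL-(3a+b)x)/(6L³EI)  [x≤a] = -17·(36/5)²·4²·(3·(24/5)·12-(3·(24/5)+(36/5))·4)/(6·12³·5000) = -1836/78125 m
Superposition: y = Σ y_i = 38551/703125 m ≈ 0.054828 m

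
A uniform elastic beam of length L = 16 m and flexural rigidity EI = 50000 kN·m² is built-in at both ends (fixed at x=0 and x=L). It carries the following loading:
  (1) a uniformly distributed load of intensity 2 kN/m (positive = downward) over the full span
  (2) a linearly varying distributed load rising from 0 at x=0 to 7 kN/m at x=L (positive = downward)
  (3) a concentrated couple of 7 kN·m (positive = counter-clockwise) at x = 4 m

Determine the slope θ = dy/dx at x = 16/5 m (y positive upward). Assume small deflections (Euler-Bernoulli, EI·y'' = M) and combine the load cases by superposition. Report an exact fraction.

Load 1 — uniform load w=2 kN/m over full span:
  θ_1 = -wx(L-x)(L-2x)/(12EI) = -2·(16/5)·(16-(16/5))·(16-2·(16/5))/(12·50000) = -512/390625 rad
Load 2 — triangular load w₀=7 kN/m (0→w₀ over full span):
  θ_2 = -w₀(2x(L-x)(L-2x)(x+2L)+x²(L-x)²)/(120LEI) = -7·(2·(16/5)·(16-(16/5))·(16-2·(16/5))·((16/5)+2·16)+(16/5)²·(16-(16/5))²)/(120·16·50000) = -12544/5859375 rad
Load 3 — applied couple M₀=7 kN·m at a=4 m (b=L-a=12):
  θ_3 = (R_Ax²/2 - M_Ax)/EI  [x≤a] with R_A=63/128, M_A=-21/16 = ((63/128)·(16/5)²/2 - (-21/16)·(16/5))/50000 = 21/156250 rad
Superposition: θ = Σ θ_i = -38873/11718750 rad ≈ -0.003317 rad

θ(16/5) = -38873/11718750 rad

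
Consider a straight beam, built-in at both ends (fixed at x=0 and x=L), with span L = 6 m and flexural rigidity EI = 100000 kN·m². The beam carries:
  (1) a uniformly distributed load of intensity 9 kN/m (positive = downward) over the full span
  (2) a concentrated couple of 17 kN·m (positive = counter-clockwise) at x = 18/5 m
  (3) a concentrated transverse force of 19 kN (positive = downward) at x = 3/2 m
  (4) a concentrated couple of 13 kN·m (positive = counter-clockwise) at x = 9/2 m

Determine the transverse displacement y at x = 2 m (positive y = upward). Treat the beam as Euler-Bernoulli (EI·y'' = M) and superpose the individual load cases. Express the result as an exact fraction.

y(2) = -27239/60000000 m

Load 1 — uniform load w=9 kN/m over full span:
  y_1 = -wx²(L-x)²/(24EI) = -9·2²·(6-2)²/(24·100000) = -3/12500 m
Load 2 — applied couple M₀=17 kN·m at a=18/5 m (b=L-a=12/5):
  y_2 = (R_Ax³/6 - M_Ax²/2)/EI  [x≤a] with R_A=102/25, M_A=136/25 = ((102/25)·2³/6 - (136/25)·2²/2)/100000 = -17/312500 m
Load 3 — point force P=19 kN at a=3/2 m (b=L-a=9/2):
  y_3 = -Pa²(L-x)²(3bL-(3b+a)(L-x))/(6L³EI)  [x>a] = -19·(3/2)²·(6-2)²·(3·(9/2)·6-(3·(9/2)+(3/2))·(6-2))/(6·6³·100000) = -133/1200000 m
Load 4 — applied couple M₀=13 kN·m at a=9/2 m (b=L-a=3/2):
  y_4 = (R_Ax³/6 - M_Ax²/2)/EI  [x≤a] with R_A=39/16, M_A=65/16 = ((39/16)·2³/6 - (65/16)·2²/2)/100000 = -39/800000 m
Superposition: y = Σ y_i = -27239/60000000 m ≈ -0.000454 m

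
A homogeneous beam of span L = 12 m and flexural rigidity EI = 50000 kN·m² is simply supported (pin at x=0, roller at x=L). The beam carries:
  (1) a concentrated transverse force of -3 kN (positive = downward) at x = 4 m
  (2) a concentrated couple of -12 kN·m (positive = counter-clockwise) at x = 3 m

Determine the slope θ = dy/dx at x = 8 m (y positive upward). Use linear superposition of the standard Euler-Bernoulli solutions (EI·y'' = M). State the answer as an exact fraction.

Load 1 — point force P=-3 kN at a=4 m (b=L-a=8):
  θ_1 = -Pa(2L²-6Lx+3x²+a²)/(6LEI)  [x>a] = -(-3)·4·(2·12²-6·12·8+3·8²+4²)/(6·12·50000) = -1/3750 rad
Load 2 — applied couple M₀=-12 kN·m at a=3 m (b=L-a=9):
  θ_2 = (M₀x²/(2L)-M₀(x-a)+C₁)/EI  [x>a] with C₁=M₀(3b²-L²)/(6L)=-33/2 = ((-12)·8²/(2·12)-(-12)·(8-3)+(-33/2))/50000 = 23/100000 rad
Superposition: θ = Σ θ_i = -11/300000 rad ≈ -0.000037 rad

θ(8) = -11/300000 rad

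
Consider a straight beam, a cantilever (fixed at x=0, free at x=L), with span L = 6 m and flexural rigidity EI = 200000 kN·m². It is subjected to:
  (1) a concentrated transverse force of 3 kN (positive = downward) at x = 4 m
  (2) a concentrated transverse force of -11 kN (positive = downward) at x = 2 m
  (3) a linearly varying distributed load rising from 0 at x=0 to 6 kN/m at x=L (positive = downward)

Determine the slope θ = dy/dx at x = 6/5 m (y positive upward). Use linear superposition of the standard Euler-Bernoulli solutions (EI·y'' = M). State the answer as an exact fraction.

θ(6/5) = -21027/62500000 rad

Load 1 — point force P=3 kN at a=4 m (b=L-a=2):
  θ_1 = -Px(2a-x)/(2EI)  [x≤a] = -3·(6/5)·(2·4-(6/5))/(2·200000) = -153/2500000 rad
Load 2 — point force P=-11 kN at a=2 m (b=L-a=4):
  θ_2 = -Px(2a-x)/(2EI)  [x≤a] = -(-11)·(6/5)·(2·2-(6/5))/(2·200000) = 231/2500000 rad
Load 3 — triangular load w₀=6 kN/m (0→w₀ over full span):
  θ_3 = (w₀Lx²/4-w₀L²x/3-w₀x⁴/(24L))/EI = (6·6·(6/5)²/4-6·6²·(6/5)/3-6·(6/5)⁴/(24·6))/200000 = -22977/62500000 rad
Superposition: θ = Σ θ_i = -21027/62500000 rad ≈ -0.000336 rad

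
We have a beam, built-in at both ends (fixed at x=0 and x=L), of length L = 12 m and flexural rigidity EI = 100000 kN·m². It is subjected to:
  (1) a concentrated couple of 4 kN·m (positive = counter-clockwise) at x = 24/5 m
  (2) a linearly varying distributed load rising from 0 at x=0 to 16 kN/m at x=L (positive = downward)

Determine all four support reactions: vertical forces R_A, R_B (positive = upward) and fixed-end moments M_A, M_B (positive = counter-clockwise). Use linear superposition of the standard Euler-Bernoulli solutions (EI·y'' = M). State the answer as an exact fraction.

Load 1 — applied couple M₀=4 kN·m at a=24/5 m (b=L-a=36/5):
  R_A = 6M₀ab/L³ = 6·4·(24/5)·(36/5)/12³ = 12/25 kN
  M_A = M₀b(2a-b)/L² = 4·(36/5)·(2·(24/5)-(36/5))/12² = 12/25 kN·m
  R_B = -6M₀ab/L³ = -6·4·(24/5)·(36/5)/12³ = -12/25 kN
  M_B = M₀a(2b-a)/L² = 4·(24/5)·(2·(36/5)-(24/5))/12² = 32/25 kN·m
Load 2 — triangular load w₀=16 kN/m (0→w₀ over full span):
  R_A = 3w₀L/20 = 3·16·12/20 = 144/5 kN
  M_A = w₀L²/30 = 16·12²/30 = 384/5 kN·m
  R_B = 7w₀L/20 = 7·16·12/20 = 336/5 kN
  M_B = -w₀L²/20 = -16·12²/20 = -576/5 kN·m
Superposition: R_A = 732/25 kN, M_A = 1932/25 kN·m, R_B = 1668/25 kN, M_B = -2848/25 kN·m

R_A = 732/25 kN, M_A = 1932/25 kN·m, R_B = 1668/25 kN, M_B = -2848/25 kN·m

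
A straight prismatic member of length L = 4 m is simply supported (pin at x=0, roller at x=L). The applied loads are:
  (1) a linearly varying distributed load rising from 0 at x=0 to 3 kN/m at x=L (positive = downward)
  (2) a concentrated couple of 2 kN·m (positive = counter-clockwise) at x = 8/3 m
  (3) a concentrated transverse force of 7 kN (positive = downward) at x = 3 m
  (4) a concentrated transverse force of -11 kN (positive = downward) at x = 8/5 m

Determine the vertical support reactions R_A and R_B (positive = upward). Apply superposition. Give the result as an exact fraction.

Load 1 — triangular load w₀=3 kN/m (0→w₀ over full span):
  R_A = w₀L/6 = 3·4/6 = 2 kN
  R_B = w₀L/3 = 3·4/3 = 4 kN
Load 2 — applied couple M₀=2 kN·m at a=8/3 m (b=L-a=4/3):
  R_A = M₀/L = 2/4 = 1/2 kN
  R_B = -M₀/L = -2/4 = -1/2 kN
Load 3 — point force P=7 kN at a=3 m (b=L-a=1):
  R_A = Pb/L = 7·1/4 = 7/4 kN
  R_B = Pa/L = 7·3/4 = 21/4 kN
Load 4 — point force P=-11 kN at a=8/5 m (b=L-a=12/5):
  R_A = Pb/L = (-11)·(12/5)/4 = -33/5 kN
  R_B = Pa/L = (-11)·(8/5)/4 = -22/5 kN
Superposition: R_A = -47/20 kN, R_B = 87/20 kN

R_A = -47/20 kN, R_B = 87/20 kN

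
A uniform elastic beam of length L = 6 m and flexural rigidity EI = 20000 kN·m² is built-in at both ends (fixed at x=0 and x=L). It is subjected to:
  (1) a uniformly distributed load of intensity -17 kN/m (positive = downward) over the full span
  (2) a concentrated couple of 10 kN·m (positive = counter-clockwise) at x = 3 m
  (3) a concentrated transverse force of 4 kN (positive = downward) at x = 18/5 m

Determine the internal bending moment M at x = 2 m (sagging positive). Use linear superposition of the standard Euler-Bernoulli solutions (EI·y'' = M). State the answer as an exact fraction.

Load 1 — uniform load w=-17 kN/m over full span:
  M_1 = wLx/2 - wL²/12 - wx²/2 = (-17)·6·2/2 - (-17)·6²/12 - (-17)·2²/2 = -17 kN·m
Load 2 — applied couple M₀=10 kN·m at a=3 m (b=L-a=3):
  M_2 = R_Ax - M_A  [x≤a] with R_A=5/2, M_A=5/2 = (5/2)·2 - (5/2) = 5/2 kN·m
Load 3 — point force P=4 kN at a=18/5 m (b=L-a=12/5):
  M_3 = Pb²(3a+b)x/L³ - Pab²/L²  [x≤a] = 4·(12/5)²·(3·(18/5)+(12/5))·2/6³ - 4·(18/5)·(12/5)²/6² = 64/125 kN·m
Superposition: M = Σ M_i = -3497/250 kN·m ≈ -13.988000 kN·m

M(2) = -3497/250 kN·m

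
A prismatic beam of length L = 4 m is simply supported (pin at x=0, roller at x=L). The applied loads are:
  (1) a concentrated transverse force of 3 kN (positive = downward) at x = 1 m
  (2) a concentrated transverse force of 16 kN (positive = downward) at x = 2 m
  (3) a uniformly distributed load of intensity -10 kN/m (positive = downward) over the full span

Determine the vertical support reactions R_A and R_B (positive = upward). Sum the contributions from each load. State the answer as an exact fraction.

R_A = -39/4 kN, R_B = -45/4 kN

Load 1 — point force P=3 kN at a=1 m (b=L-a=3):
  R_A = Pb/L = 3·3/4 = 9/4 kN
  R_B = Pa/L = 3·1/4 = 3/4 kN
Load 2 — point force P=16 kN at a=2 m (b=L-a=2):
  R_A = Pb/L = 16·2/4 = 8 kN
  R_B = Pa/L = 16·2/4 = 8 kN
Load 3 — uniform load w=-10 kN/m over full span:
  R_A = wL/2 = (-10)·4/2 = -20 kN
  R_B = wL/2 = (-10)·4/2 = -20 kN
Superposition: R_A = -39/4 kN, R_B = -45/4 kN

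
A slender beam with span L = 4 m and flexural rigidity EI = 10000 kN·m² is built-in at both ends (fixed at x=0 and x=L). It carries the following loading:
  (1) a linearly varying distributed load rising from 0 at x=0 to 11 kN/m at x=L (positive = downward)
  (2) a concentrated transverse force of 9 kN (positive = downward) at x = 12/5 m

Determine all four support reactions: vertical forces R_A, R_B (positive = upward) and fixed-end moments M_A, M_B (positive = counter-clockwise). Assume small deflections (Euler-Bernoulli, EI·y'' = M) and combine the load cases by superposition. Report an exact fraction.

Load 1 — triangular load w₀=11 kN/m (0→w₀ over full span):
  R_A = 3w₀L/20 = 3·11·4/20 = 33/5 kN
  M_A = w₀L²/30 = 11·4²/30 = 88/15 kN·m
  R_B = 7w₀L/20 = 7·11·4/20 = 77/5 kN
  M_B = -w₀L²/20 = -11·4²/20 = -44/5 kN·m
Load 2 — point force P=9 kN at a=12/5 m (b=L-a=8/5):
  R_A = Pb²(3a+b)/L³ = 9·(8/5)²·(3·(12/5)+(8/5))/4³ = 396/125 kN
  M_A = Pab²/L² = 9·(12/5)·(8/5)²/4² = 432/125 kN·m
  R_B = Pa²(a+3b)/L³ = 9·(12/5)²·((12/5)+3·(8/5))/4³ = 729/125 kN
  M_B = -Pa²b/L² = -9·(12/5)²·(8/5)/4² = -648/125 kN·m
Superposition: R_A = 1221/125 kN, M_A = 3496/375 kN·m, R_B = 2654/125 kN, M_B = -1748/125 kN·m

R_A = 1221/125 kN, M_A = 3496/375 kN·m, R_B = 2654/125 kN, M_B = -1748/125 kN·m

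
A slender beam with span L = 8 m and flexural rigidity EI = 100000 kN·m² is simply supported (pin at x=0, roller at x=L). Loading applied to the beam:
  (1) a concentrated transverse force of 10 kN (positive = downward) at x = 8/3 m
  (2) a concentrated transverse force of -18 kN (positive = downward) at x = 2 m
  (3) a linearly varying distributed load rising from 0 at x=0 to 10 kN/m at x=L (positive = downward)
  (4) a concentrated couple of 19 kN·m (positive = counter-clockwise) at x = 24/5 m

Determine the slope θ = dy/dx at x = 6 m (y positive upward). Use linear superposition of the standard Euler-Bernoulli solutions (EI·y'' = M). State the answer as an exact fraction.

θ(6) = 556141/810000000 rad

Load 1 — point force P=10 kN at a=8/3 m (b=L-a=16/3):
  θ_1 = -Pa(2L²-6Lx+3x²+a²)/(6LEI)  [x>a] = -10·(8/3)·(2·8²-6·8·6+3·6²+(8/3)²)/(6·8·100000) = 101/405000 rad
Load 2 — point force P=-18 kN at a=2 m (b=L-a=6):
  θ_2 = -Pa(2L²-6Lx+3x²+a²)/(6LEI)  [x>a] = -(-18)·2·(2·8²-6·8·6+3·6²+2²)/(6·8·100000) = -9/25000 rad
Load 3 — triangular load w₀=10 kN/m (0→w₀ over full span):
  θ_3 = -w₀(7L⁴-30L²x²+15x⁴)/(360LEI) = -10·(7·8⁴-30·8²·6²+15·6⁴)/(360·8·100000) = 1313/1800000 rad
Load 4 — applied couple M₀=19 kN·m at a=24/5 m (b=L-a=16/5):
  θ_4 = (M₀x²/(2L)-M₀(x-a)+C₁)/EI  [x>a] with C₁=M₀(3b²-L²)/(6L)=-988/75 = (19·6²/(2·8)-19·(6-(24/5))+(-988/75))/100000 = 2033/30000000 rad
Superposition: θ = Σ θ_i = 556141/810000000 rad ≈ 0.000687 rad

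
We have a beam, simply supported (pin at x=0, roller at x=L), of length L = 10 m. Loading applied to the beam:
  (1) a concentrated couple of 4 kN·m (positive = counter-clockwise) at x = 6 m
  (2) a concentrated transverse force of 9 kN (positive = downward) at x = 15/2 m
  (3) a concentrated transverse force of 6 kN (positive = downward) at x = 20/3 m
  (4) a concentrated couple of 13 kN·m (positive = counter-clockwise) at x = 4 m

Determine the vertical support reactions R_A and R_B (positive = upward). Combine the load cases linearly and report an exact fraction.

Load 1 — applied couple M₀=4 kN·m at a=6 m (b=L-a=4):
  R_A = M₀/L = 4/10 = 2/5 kN
  R_B = -M₀/L = -4/10 = -2/5 kN
Load 2 — point force P=9 kN at a=15/2 m (b=L-a=5/2):
  R_A = Pb/L = 9·(5/2)/10 = 9/4 kN
  R_B = Pa/L = 9·(15/2)/10 = 27/4 kN
Load 3 — point force P=6 kN at a=20/3 m (b=L-a=10/3):
  R_A = Pb/L = 6·(10/3)/10 = 2 kN
  R_B = Pa/L = 6·(20/3)/10 = 4 kN
Load 4 — applied couple M₀=13 kN·m at a=4 m (b=L-a=6):
  R_A = M₀/L = 13/10 kN
  R_B = -M₀/L = -13/10 kN
Superposition: R_A = 119/20 kN, R_B = 181/20 kN

R_A = 119/20 kN, R_B = 181/20 kN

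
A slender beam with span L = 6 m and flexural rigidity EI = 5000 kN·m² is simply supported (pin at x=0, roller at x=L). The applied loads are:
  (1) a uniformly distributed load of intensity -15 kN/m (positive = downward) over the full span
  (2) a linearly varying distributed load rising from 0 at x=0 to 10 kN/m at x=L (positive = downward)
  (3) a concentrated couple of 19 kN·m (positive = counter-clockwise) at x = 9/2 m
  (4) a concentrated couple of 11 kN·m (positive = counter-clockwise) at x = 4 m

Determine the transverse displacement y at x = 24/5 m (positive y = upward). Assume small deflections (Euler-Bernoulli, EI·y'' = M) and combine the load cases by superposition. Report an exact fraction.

Load 1 — uniform load w=-15 kN/m over full span:
  y_1 = -wx(L³-2Lx²+x³)/(24EI) = -(-15)·(24/5)·(6³-2·6·(24/5)²+(24/5)³)/(24·5000) = 2349/78125 m
Load 2 — triangular load w₀=10 kN/m (0→w₀ over full span):
  y_2 = -w₀x(7L⁴-10L²x²+3x⁴)/(360LEI) = -10·(24/5)·(7·6⁴-10·6²·(24/5)²+3·(24/5)⁴)/(360·6·5000) = -20574/1953125 m
Load 3 — applied couple M₀=19 kN·m at a=9/2 m (b=L-a=3/2):
  y_3 = (M₀x³/(6L)-M₀(x-a)²/2+C₁x)/EI  [x>a] with C₁=M₀(3b²-L²)/(6L)=-247/16 = (19·(24/5)³/(6·6)-19·((24/5)-(9/2))²/2+(-247/16)·(24/5))/5000 = -16587/5000000 m
Load 4 — applied couple M₀=11 kN·m at a=4 m (b=L-a=2):
  y_4 = (M₀x³/(6L)-M₀(x-a)²/2+C₁x)/EI  [x>a] with C₁=M₀(3b²-L²)/(6L)=-22/3 = (11·(24/5)³/(6·6)-11·((24/5)-4)²/2+(-22/3)·(24/5))/5000 = -77/78125 m
Superposition: y = Σ y_i = 1903789/125000000 m ≈ 0.015230 m

y(24/5) = 1903789/125000000 m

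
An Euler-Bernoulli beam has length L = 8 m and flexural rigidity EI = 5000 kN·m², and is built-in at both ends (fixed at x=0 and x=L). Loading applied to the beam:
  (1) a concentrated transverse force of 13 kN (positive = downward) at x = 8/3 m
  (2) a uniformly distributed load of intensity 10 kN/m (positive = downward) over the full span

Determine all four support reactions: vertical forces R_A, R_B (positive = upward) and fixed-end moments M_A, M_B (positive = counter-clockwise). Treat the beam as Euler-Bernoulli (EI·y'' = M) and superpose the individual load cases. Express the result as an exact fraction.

R_A = 1340/27 kN, M_A = 1856/27 kN·m, R_B = 1171/27 kN, M_B = -1648/27 kN·m

Load 1 — point force P=13 kN at a=8/3 m (b=L-a=16/3):
  R_A = Pb²(3a+b)/L³ = 13·(16/3)²·(3·(8/3)+(16/3))/8³ = 260/27 kN
  M_A = Pab²/L² = 13·(8/3)·(16/3)²/8² = 416/27 kN·m
  R_B = Pa²(a+3b)/L³ = 13·(8/3)²·((8/3)+3·(16/3))/8³ = 91/27 kN
  M_B = -Pa²b/L² = -13·(8/3)²·(16/3)/8² = -208/27 kN·m
Load 2 — uniform load w=10 kN/m over full span:
  R_A = wL/2 = 10·8/2 = 40 kN
  M_A = wL²/12 = 10·8²/12 = 160/3 kN·m
  R_B = wL/2 = 10·8/2 = 40 kN
  M_B = -wL²/12 = -10·8²/12 = -160/3 kN·m
Superposition: R_A = 1340/27 kN, M_A = 1856/27 kN·m, R_B = 1171/27 kN, M_B = -1648/27 kN·m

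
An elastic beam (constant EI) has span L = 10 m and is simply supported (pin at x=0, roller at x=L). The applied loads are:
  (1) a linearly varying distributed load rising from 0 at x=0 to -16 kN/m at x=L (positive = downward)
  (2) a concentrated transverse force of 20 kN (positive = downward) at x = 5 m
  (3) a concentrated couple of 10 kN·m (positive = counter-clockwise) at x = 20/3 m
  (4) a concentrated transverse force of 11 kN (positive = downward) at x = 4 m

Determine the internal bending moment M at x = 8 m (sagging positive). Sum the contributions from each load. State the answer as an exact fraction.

Load 1 — triangular load w₀=-16 kN/m (0→w₀ over full span):
  M_1 = w₀Lx/6 - w₀x³/(6L) = (-16)·10·8/6 - (-16)·8³/(6·10) = -384/5 kN·m
Load 2 — point force P=20 kN at a=5 m (b=L-a=5):
  M_2 = Pa(L-x)/L  [x>a] = 20·5·(10-8)/10 = 20 kN·m
Load 3 — applied couple M₀=10 kN·m at a=20/3 m (b=L-a=10/3):
  M_3 = M₀x/L - M₀  [x>a] = 10·8/10 - 10 = -2 kN·m
Load 4 — point force P=11 kN at a=4 m (b=L-a=6):
  M_4 = Pa(L-x)/L  [x>a] = 11·4·(10-8)/10 = 44/5 kN·m
Superposition: M = Σ M_i = -50 kN·m ≈ -50.000000 kN·m

M(8) = -50 kN·m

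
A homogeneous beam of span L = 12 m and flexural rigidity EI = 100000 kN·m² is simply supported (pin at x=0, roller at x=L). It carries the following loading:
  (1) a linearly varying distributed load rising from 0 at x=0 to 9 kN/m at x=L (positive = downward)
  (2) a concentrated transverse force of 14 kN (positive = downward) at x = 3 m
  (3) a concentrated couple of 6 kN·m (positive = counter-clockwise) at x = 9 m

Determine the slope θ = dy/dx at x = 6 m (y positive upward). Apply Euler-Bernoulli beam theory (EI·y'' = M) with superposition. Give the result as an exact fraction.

θ(6) = -39/1000000 rad

Load 1 — triangular load w₀=9 kN/m (0→w₀ over full span):
  θ_1 = -w₀(7L⁴-30L²x²+15x⁴)/(360LEI) = -9·(7·12⁴-30·12²·6²+15·6⁴)/(360·12·100000) = -189/1000000 rad
Load 2 — point force P=14 kN at a=3 m (b=L-a=9):
  θ_2 = -Pa(2L²-6Lx+3x²+a²)/(6LEI)  [x>a] = -14·3·(2·12²-6·12·6+3·6²+3²)/(6·12·100000) = 63/400000 rad
Load 3 — applied couple M₀=6 kN·m at a=9 m (b=L-a=3):
  θ_3 = (M₀x²/(2L)+C₁)/EI  [x≤a] with C₁=M₀(3b²-L²)/(6L)=-39/4 = (6·6²/(2·12)+(-39/4))/100000 = -3/400000 rad
Superposition: θ = Σ θ_i = -39/1000000 rad ≈ -0.000039 rad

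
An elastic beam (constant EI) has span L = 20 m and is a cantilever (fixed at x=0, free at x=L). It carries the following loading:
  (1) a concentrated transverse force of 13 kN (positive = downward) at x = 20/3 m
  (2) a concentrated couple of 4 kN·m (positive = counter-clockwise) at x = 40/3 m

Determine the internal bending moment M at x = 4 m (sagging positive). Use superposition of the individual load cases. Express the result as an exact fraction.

Load 1 — point force P=13 kN at a=20/3 m (b=L-a=40/3):
  M_1 = -P(a-x)  [x≤a] = -13·((20/3)-4) = -104/3 kN·m
Load 2 — applied couple M₀=4 kN·m at a=40/3 m (b=L-a=20/3):
  M_2 = M₀  [x≤a] = 4 = 4 kN·m
Superposition: M = Σ M_i = -92/3 kN·m ≈ -30.666667 kN·m

M(4) = -92/3 kN·m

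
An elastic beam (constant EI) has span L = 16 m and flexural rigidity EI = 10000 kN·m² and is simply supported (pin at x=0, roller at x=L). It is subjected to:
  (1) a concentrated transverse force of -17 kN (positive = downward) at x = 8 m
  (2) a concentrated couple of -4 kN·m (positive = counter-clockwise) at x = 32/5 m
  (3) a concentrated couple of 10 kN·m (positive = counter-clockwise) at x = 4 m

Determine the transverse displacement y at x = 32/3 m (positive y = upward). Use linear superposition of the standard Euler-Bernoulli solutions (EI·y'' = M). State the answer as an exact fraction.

y(32/3) = 166081/1265625 m

Load 1 — point force P=-17 kN at a=8 m (b=L-a=8):
  y_1 = -Pa(L-x)(2Lx-a²-x²)/(6LEI)  [x>a] = -(-17)·8·(16-(32/3))·(2·16·(32/3)-8²-(32/3)²)/(6·16·10000) = 6256/50625 m
Load 2 — applied couple M₀=-4 kN·m at a=32/5 m (b=L-a=48/5):
  y_2 = (M₀x³/(6L)-M₀(x-a)²/2+C₁x)/EI  [x>a] with C₁=M₀(3b²-L²)/(6L)=-64/75 = ((-4)·(32/3)³/(6·16)-(-4)·((32/3)-(32/5))²/2+(-64/75)·(32/3))/10000 = -2944/1265625 m
Load 3 — applied couple M₀=10 kN·m at a=4 m (b=L-a=12):
  y_3 = (M₀x³/(6L)-M₀(x-a)²/2+C₁x)/EI  [x>a] with C₁=M₀(3b²-L²)/(6L)=55/3 = (10·(32/3)³/(6·16)-10·((32/3)-4)²/2+(55/3)·(32/3))/10000 = 101/10125 m
Superposition: y = Σ y_i = 166081/1265625 m ≈ 0.131224 m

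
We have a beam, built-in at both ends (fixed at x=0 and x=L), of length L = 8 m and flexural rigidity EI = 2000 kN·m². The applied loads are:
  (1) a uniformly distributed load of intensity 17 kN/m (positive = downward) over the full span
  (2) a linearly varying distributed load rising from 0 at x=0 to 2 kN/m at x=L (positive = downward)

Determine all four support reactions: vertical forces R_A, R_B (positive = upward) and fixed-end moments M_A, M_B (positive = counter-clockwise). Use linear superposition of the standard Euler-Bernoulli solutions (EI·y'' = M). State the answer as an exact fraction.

Load 1 — uniform load w=17 kN/m over full span:
  R_A = wL/2 = 17·8/2 = 68 kN
  M_A = wL²/12 = 17·8²/12 = 272/3 kN·m
  R_B = wL/2 = 17·8/2 = 68 kN
  M_B = -wL²/12 = -17·8²/12 = -272/3 kN·m
Load 2 — triangular load w₀=2 kN/m (0→w₀ over full span):
  R_A = 3w₀L/20 = 3·2·8/20 = 12/5 kN
  M_A = w₀L²/30 = 2·8²/30 = 64/15 kN·m
  R_B = 7w₀L/20 = 7·2·8/20 = 28/5 kN
  M_B = -w₀L²/20 = -2·8²/20 = -32/5 kN·m
Superposition: R_A = 352/5 kN, M_A = 1424/15 kN·m, R_B = 368/5 kN, M_B = -1456/15 kN·m

R_A = 352/5 kN, M_A = 1424/15 kN·m, R_B = 368/5 kN, M_B = -1456/15 kN·m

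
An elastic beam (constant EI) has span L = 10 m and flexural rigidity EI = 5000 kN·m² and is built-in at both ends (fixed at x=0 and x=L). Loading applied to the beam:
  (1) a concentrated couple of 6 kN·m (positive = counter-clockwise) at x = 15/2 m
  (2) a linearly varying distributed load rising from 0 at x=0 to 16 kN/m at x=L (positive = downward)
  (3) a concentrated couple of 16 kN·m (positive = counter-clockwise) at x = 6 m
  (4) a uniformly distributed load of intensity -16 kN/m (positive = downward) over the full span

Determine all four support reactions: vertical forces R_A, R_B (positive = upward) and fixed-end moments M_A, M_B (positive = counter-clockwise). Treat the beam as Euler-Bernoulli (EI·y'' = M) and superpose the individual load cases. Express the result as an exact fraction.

Load 1 — applied couple M₀=6 kN·m at a=15/2 m (b=L-a=5/2):
  R_A = 6M₀ab/L³ = 6·6·(15/2)·(5/2)/10³ = 27/40 kN
  M_A = M₀b(2a-b)/L² = 6·(5/2)·(2·(15/2)-(5/2))/10² = 15/8 kN·m
  R_B = -6M₀ab/L³ = -6·6·(15/2)·(5/2)/10³ = -27/40 kN
  M_B = M₀a(2b-a)/L² = 6·(15/2)·(2·(5/2)-(15/2))/10² = -9/8 kN·m
Load 2 — triangular load w₀=16 kN/m (0→w₀ over full span):
  R_A = 3w₀L/20 = 3·16·10/20 = 24 kN
  M_A = w₀L²/30 = 16·10²/30 = 160/3 kN·m
  R_B = 7w₀L/20 = 7·16·10/20 = 56 kN
  M_B = -w₀L²/20 = -16·10²/20 = -80 kN·m
Load 3 — applied couple M₀=16 kN·m at a=6 m (b=L-a=4):
  R_A = 6M₀ab/L³ = 6·16·6·4/10³ = 288/125 kN
  M_A = M₀b(2a-b)/L² = 16·4·(2·6-4)/10² = 128/25 kN·m
  R_B = -6M₀ab/L³ = -6·16·6·4/10³ = -288/125 kN
  M_B = M₀a(2b-a)/L² = 16·6·(2·4-6)/10² = 48/25 kN·m
Load 4 — uniform load w=-16 kN/m over full span:
  R_A = wL/2 = (-16)·10/2 = -80 kN
  M_A = wL²/12 = (-16)·10²/12 = -400/3 kN·m
  R_B = wL/2 = (-16)·10/2 = -80 kN
  M_B = -wL²/12 = -(-16)·10²/12 = 400/3 kN·m
Superposition: R_A = -53021/1000 kN, M_A = -14601/200 kN·m, R_B = -26979/1000 kN, M_B = 32477/600 kN·m

R_A = -53021/1000 kN, M_A = -14601/200 kN·m, R_B = -26979/1000 kN, M_B = 32477/600 kN·m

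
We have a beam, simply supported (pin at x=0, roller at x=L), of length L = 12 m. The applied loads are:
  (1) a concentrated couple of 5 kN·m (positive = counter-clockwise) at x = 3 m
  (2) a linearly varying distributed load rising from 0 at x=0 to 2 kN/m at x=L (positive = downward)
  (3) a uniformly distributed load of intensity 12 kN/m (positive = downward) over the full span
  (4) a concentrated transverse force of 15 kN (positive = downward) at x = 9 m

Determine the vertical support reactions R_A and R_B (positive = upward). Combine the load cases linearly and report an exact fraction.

Load 1 — applied couple M₀=5 kN·m at a=3 m (b=L-a=9):
  R_A = M₀/L = 5/12 kN
  R_B = -M₀/L = -5/12 kN
Load 2 — triangular load w₀=2 kN/m (0→w₀ over full span):
  R_A = w₀L/6 = 2·12/6 = 4 kN
  R_B = w₀L/3 = 2·12/3 = 8 kN
Load 3 — uniform load w=12 kN/m over full span:
  R_A = wL/2 = 12·12/2 = 72 kN
  R_B = wL/2 = 12·12/2 = 72 kN
Load 4 — point force P=15 kN at a=9 m (b=L-a=3):
  R_A = Pb/L = 15·3/12 = 15/4 kN
  R_B = Pa/L = 15·9/12 = 45/4 kN
Superposition: R_A = 481/6 kN, R_B = 545/6 kN

R_A = 481/6 kN, R_B = 545/6 kN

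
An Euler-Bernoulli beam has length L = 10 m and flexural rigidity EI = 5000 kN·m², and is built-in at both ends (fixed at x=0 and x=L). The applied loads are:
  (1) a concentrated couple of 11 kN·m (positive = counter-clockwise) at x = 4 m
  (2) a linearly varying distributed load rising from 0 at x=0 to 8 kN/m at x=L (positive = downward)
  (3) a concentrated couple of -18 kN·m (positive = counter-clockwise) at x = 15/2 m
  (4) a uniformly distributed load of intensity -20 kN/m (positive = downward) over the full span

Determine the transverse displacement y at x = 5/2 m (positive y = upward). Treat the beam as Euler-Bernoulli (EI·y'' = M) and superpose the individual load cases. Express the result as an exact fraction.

Load 1 — applied couple M₀=11 kN·m at a=4 m (b=L-a=6):
  y_1 = (R_Ax³/6 - M_Ax²/2)/EI  [x≤a] with R_A=198/125, M_A=33/25 = ((198/125)·(5/2)³/6 - (33/25)·(5/2)²/2)/5000 = 0 m
Load 2 — triangular load w₀=8 kN/m (0→w₀ over full span):
  y_2 = -w₀x²(L-x)²(x+2L)/(120LEI) = -8·(5/2)²·(10-(5/2))²·((5/2)+2·10)/(120·10·5000) = -27/2560 m
Load 3 — applied couple M₀=-18 kN·m at a=15/2 m (b=L-a=5/2):
  y_3 = (R_Ax³/6 - M_Ax²/2)/EI  [x≤a] with R_A=-81/40, M_A=-45/8 = ((-81/40)·(5/2)³/6 - (-45/8)·(5/2)²/2)/5000 = 63/25600 m
Load 4 — uniform load w=-20 kN/m over full span:
  y_4 = -wx²(L-x)²/(24EI) = -(-20)·(5/2)²·(10-(5/2))²/(24·5000) = 15/256 m
Superposition: y = Σ y_i = 1293/25600 m ≈ 0.050508 m

y(5/2) = 1293/25600 m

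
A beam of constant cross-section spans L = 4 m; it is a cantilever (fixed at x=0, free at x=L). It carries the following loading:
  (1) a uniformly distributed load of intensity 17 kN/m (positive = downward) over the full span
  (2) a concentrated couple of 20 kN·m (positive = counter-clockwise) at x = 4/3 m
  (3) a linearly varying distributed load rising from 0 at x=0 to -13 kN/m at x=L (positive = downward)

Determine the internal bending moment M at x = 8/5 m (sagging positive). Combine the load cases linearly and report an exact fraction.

Load 1 — uniform load w=17 kN/m over full span:
  M_1 = -w(L-x)²/2 = -17·(4-(8/5))²/2 = -1224/25 kN·m
Load 2 — applied couple M₀=20 kN·m at a=4/3 m (b=L-a=8/3):
  M_2 = 0  [x>a] = 0 kN·m
Load 3 — triangular load w₀=-13 kN/m (0→w₀ over full span):
  M_3 = w₀Lx/2 - w₀L²/3 - w₀x³/(6L) = (-13)·4·(8/5)/2 - (-13)·4²/3 - (-13)·(8/5)³/(6·4) = 3744/125 kN·m
Superposition: M = Σ M_i = -2376/125 kN·m ≈ -19.008000 kN·m

M(8/5) = -2376/125 kN·m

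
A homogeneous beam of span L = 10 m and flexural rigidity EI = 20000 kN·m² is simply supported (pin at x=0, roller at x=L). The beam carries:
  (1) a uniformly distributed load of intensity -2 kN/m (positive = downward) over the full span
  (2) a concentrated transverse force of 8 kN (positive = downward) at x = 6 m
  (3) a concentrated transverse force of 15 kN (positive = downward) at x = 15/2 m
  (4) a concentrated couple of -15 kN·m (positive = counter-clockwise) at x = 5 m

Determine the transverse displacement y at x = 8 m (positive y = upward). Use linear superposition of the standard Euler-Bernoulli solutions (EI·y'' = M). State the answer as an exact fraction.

Load 1 — uniform load w=-2 kN/m over full span:
  y_1 = -wx(L³-2Lx²+x³)/(24EI) = -(-2)·8·(10³-2·10·8²+8³)/(24·20000) = 29/3750 m
Load 2 — point force P=8 kN at a=6 m (b=L-a=4):
  y_2 = -Pa(L-x)(2Lx-a²-x²)/(6LEI)  [x>a] = -8·6·(10-8)·(2·10·8-6²-8²)/(6·10·20000) = -3/625 m
Load 3 — point force P=15 kN at a=15/2 m (b=L-a=5/2):
  y_3 = -Pa(L-x)(2Lx-a²-x²)/(6LEI)  [x>a] = -15·(15/2)·(10-8)·(2·10·8-(15/2)²-8²)/(6·10·20000) = -477/64000 m
Load 4 — applied couple M₀=-15 kN·m at a=5 m (b=L-a=5):
  y_4 = (M₀x³/(6L)-M₀(x-a)²/2+C₁x)/EI  [x>a] with C₁=M₀(3b²-L²)/(6L)=25/4 = ((-15)·8³/(6·10)-(-15)·(8-5)²/2+(25/4)·8)/20000 = -21/40000 m
Superposition: y = Σ y_i = -4843/960000 m ≈ -0.005045 m

y(8) = -4843/960000 m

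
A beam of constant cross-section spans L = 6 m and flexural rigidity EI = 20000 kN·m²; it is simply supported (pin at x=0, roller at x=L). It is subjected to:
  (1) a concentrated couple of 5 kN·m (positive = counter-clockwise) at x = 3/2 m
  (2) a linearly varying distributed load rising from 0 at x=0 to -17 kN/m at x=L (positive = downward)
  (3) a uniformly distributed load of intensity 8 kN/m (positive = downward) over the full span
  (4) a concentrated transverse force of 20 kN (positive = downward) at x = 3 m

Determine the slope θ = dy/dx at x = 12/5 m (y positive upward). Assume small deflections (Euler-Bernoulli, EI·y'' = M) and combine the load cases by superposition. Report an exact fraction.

Load 1 — applied couple M₀=5 kN·m at a=3/2 m (b=L-a=9/2):
  θ_1 = (M₀x²/(2L)-M₀(x-a)+C₁)/EI  [x>a] with C₁=M₀(3b²-L²)/(6L)=55/16 = (5·(12/5)²/(2·6)-5·((12/5)-(3/2))+(55/16))/20000 = 107/1600000 rad
Load 2 — triangular load w₀=-17 kN/m (0→w₀ over full span):
  θ_2 = -w₀(7L⁴-30L²x²+15x⁴)/(360LEI) = -(-17)·(7·6⁴-30·6²·(12/5)²+15·(12/5)⁴)/(360·6·20000) = 16473/12500000 rad
Load 3 — uniform load w=8 kN/m over full span:
  θ_3 = -w(L³-6Lx²+4x³)/(24EI) = -8·(6³-6·6·(12/5)²+4·(12/5)³)/(24·20000) = -333/312500 rad
Load 4 — point force P=20 kN at a=3 m (b=L-a=3):
  θ_4 = -Pb(L²-b²-3x²)/(6LEI)  [x≤a] = -20·3·(6²-3²-3·(12/5)²)/(6·6·20000) = -81/100000 rad
Superposition: θ = Σ θ_i = -98177/200000000 rad ≈ -0.000491 rad

θ(12/5) = -98177/200000000 rad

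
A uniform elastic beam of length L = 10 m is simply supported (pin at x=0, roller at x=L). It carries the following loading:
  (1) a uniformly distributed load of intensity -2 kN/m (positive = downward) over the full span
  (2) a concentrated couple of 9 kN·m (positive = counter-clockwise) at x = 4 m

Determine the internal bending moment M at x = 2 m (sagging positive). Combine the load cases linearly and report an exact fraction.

M(2) = -71/5 kN·m

Load 1 — uniform load w=-2 kN/m over full span:
  M_1 = wx(L-x)/2 = (-2)·2·(10-2)/2 = -16 kN·m
Load 2 — applied couple M₀=9 kN·m at a=4 m (b=L-a=6):
  M_2 = M₀x/L  [x≤a] = 9·2/10 = 9/5 kN·m
Superposition: M = Σ M_i = -71/5 kN·m ≈ -14.200000 kN·m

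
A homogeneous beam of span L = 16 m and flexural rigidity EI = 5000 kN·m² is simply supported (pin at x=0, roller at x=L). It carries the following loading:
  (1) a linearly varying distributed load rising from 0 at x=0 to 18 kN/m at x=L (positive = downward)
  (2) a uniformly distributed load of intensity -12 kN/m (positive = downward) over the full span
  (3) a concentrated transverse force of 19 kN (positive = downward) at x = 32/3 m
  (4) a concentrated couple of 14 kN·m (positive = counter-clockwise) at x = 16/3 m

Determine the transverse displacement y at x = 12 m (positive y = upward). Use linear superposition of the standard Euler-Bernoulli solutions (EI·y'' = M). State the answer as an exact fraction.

y(12) = 12319/101250 m

Load 1 — triangular load w₀=18 kN/m (0→w₀ over full span):
  y_1 = -w₀x(7L⁴-10L²x²+3x⁴)/(360LEI) = -18·12·(7·16⁴-10·16²·12²+3·12⁴)/(360·16·5000) = -714/625 m
Load 2 — uniform load w=-12 kN/m over full span:
  y_2 = -wx(L³-2Lx²+x³)/(24EI) = -(-12)·12·(16³-2·16·12²+12³)/(24·5000) = 912/625 m
Load 3 — point force P=19 kN at a=32/3 m (b=L-a=16/3):
  y_3 = -Pa(L-x)(2Lx-a²-x²)/(6LEI)  [x>a] = -19·(32/3)·(16-12)·(2·16·12-(32/3)²-12²)/(6·16·5000) = -10792/50625 m
Load 4 — applied couple M₀=14 kN·m at a=16/3 m (b=L-a=32/3):
  y_4 = (M₀x³/(6L)-M₀(x-a)²/2+C₁x)/EI  [x>a] with C₁=M₀(3b²-L²)/(6L)=112/9 = (14·12³/(6·16)-14·(12-(16/3))²/2+(112/9)·12)/5000 = 203/11250 m
Superposition: y = Σ y_i = 12319/101250 m ≈ 0.121669 m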